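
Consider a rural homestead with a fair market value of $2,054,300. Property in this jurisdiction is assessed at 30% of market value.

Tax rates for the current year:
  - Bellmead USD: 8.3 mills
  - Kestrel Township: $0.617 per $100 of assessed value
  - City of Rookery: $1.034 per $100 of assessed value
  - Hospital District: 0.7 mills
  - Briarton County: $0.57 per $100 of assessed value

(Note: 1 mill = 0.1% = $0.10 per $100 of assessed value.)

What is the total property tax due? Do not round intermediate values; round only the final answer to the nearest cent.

Assessed value = $2,054,300 × 0.3 = $616,290
Bellmead USD: $616,290 × 0.0083 = $5,115.207
Kestrel Township: $616,290 × 0.00617 = $3,802.5093
City of Rookery: $616,290 × 0.01034 = $6,372.4386
Hospital District: $616,290 × 0.0007 = $431.403
Briarton County: $616,290 × 0.0057 = $3,512.853
Total = $19,234.4109

$19,234.41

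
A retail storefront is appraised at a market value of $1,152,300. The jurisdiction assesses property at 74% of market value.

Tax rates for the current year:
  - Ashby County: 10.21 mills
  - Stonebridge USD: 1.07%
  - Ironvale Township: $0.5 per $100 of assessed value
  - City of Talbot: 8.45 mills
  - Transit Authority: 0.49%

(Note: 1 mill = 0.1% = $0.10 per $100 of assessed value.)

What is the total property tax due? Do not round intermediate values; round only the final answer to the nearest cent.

$33,477.08

Assessed value = $1,152,300 × 0.74 = $852,702
Ashby County: $852,702 × 0.01021 = $8,706.08742
Stonebridge USD: $852,702 × 0.0107 = $9,123.9114
Ironvale Township: $852,702 × 0.005 = $4,263.51
City of Talbot: $852,702 × 0.00845 = $7,205.3319
Transit Authority: $852,702 × 0.0049 = $4,178.2398
Total = $33,477.08052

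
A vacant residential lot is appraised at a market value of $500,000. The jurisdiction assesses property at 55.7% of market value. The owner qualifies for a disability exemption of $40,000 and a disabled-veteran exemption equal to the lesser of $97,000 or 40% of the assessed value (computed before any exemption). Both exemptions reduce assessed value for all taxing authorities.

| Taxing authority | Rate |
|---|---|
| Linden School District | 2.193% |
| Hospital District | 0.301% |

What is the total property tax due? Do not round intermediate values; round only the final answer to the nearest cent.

Assessed value = $500,000 × 0.557 = $278,500
Disabled-veteran exemption = min($97,000, 40% × $278,500) = min($97,000, $111,400) = $97,000 (dollar cap binds)
Taxable value = $278,500 − $40,000 − $97,000 = $141,500
Linden School District: $141,500 × 0.02193 = $3,103.095
Hospital District: $141,500 × 0.00301 = $425.915
Total = $3,529.01

$3,529.01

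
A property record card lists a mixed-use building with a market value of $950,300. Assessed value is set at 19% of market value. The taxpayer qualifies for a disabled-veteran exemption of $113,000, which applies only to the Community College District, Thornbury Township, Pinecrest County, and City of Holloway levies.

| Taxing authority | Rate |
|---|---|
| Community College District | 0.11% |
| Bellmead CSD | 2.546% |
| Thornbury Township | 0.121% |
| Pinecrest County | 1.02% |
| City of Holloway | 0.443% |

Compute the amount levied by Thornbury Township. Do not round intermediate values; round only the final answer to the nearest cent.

Assessed value = $950,300 × 0.19 = $180,557
Thornbury Township taxable value = $180,557 − $113,000 = $67,557
Thornbury Township levy = $67,557 × 0.00121 = $81.74397

$81.74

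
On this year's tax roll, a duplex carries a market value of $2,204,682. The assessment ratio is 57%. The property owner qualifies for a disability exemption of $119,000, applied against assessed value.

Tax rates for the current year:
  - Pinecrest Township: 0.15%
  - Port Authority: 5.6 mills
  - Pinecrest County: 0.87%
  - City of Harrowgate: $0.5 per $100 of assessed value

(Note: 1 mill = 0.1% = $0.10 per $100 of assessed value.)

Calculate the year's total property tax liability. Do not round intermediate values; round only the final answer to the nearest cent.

Assessed value = $2,204,682 × 0.57 = $1,256,668.74
Taxable value = $1,256,668.74 − $119,000 = $1,137,668.74
Pinecrest Township: $1,137,668.74 × 0.0015 = $1,706.50311
Port Authority: $1,137,668.74 × 0.0056 = $6,370.944944
Pinecrest County: $1,137,668.74 × 0.0087 = $9,897.718038
City of Harrowgate: $1,137,668.74 × 0.005 = $5,688.3437
Total = $23,663.509792

$23,663.51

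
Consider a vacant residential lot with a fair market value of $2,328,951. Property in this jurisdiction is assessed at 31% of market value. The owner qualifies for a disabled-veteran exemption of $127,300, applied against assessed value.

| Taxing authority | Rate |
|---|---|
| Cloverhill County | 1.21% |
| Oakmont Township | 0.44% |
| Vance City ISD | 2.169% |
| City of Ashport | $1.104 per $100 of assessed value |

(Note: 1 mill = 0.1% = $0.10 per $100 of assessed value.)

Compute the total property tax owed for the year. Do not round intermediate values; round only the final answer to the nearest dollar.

$29,276

Assessed value = $2,328,951 × 0.31 = $721,974.81
Taxable value = $721,974.81 − $127,300 = $594,674.81
Cloverhill County: $594,674.81 × 0.0121 = $7,195.565201
Oakmont Township: $594,674.81 × 0.0044 = $2,616.569164
Vance City ISD: $594,674.81 × 0.02169 = $12,898.4966289
City of Ashport: $594,674.81 × 0.01104 = $6,565.2099024
Total = $29,275.8408963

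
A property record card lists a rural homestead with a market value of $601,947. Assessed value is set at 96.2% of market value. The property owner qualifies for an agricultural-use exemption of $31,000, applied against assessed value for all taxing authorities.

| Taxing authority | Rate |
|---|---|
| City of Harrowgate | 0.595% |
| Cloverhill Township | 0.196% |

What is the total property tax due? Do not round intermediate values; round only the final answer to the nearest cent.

Assessed value = $601,947 × 0.962 = $579,073.014
Taxable value = $579,073.014 − $31,000 = $548,073.014
City of Harrowgate: $548,073.014 × 0.00595 = $3,261.0344333
Cloverhill Township: $548,073.014 × 0.00196 = $1,074.22310744
Total = $3,261.0344333 + $1,074.22310744 = $4,335.25754074

$4,335.26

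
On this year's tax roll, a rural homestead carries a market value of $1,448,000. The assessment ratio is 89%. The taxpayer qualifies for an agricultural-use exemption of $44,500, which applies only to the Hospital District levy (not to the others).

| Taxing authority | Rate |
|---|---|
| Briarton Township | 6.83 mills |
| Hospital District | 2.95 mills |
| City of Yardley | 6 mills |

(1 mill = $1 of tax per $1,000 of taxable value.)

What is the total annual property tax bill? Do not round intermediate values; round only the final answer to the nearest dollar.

$20,205

Assessed value = $1,448,000 × 0.89 = $1,288,720
Briarton Township: $1,288,720 × 0.00683 = $8,801.9576
Hospital District: ($1,288,720 − $44,500) × 0.00295 = $1,244,220 × 0.00295 = $3,670.449
City of Yardley: $1,288,720 × 0.006 = $7,732.32
Total = $20,204.7266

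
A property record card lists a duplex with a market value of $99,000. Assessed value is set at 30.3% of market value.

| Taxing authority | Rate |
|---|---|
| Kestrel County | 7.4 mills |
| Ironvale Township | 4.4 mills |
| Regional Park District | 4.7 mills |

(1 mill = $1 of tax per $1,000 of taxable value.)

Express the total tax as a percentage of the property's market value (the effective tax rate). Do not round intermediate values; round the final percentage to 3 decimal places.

0.500%

Assessed value = $99,000 × 0.303 = $29,997
Kestrel County: $29,997 × 0.0074 = $221.9778
Ironvale Township: $29,997 × 0.0044 = $131.9868
Regional Park District: $29,997 × 0.0047 = $140.9859
Total tax = $494.9505
Effective rate = $494.9505 ÷ $99,000 = 0.500% of market value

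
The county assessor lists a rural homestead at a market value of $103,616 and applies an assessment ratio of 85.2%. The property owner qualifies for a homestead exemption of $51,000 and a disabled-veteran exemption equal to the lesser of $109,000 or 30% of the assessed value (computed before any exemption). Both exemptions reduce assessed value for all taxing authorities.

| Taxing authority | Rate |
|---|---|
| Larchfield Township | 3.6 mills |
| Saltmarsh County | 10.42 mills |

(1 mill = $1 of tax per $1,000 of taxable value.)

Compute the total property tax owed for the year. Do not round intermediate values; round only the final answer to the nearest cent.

$151.37

Assessed value = $103,616 × 0.852 = $88,280.832
Disabled-veteran exemption = min($109,000, 30% × $88,280.832) = min($109,000, $26,484.2496) = $26,484.2496 (percentage binds)
Taxable value = $88,280.832 − $51,000 − $26,484.2496 = $10,796.5824
Larchfield Township: $10,796.5824 × 0.0036 = $38.86769664
Saltmarsh County: $10,796.5824 × 0.01042 = $112.500388608
Total = $151.368085248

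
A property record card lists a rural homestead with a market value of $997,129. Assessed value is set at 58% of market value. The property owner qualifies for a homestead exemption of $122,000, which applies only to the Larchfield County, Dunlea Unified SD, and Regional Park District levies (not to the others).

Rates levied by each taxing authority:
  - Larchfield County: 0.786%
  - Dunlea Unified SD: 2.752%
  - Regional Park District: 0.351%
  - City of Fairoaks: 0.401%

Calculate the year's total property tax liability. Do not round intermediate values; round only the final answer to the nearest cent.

Assessed value = $997,129 × 0.58 = $578,334.82
Larchfield County: ($578,334.82 − $122,000) × 0.00786 = $456,334.82 × 0.00786 = $3,586.7916852
Dunlea Unified SD: ($578,334.82 − $122,000) × 0.02752 = $456,334.82 × 0.02752 = $12,558.3342464
Regional Park District: ($578,334.82 − $122,000) × 0.00351 = $456,334.82 × 0.00351 = $1,601.7352182
City of Fairoaks: $578,334.82 × 0.00401 = $2,319.1226282
Total = $20,065.983778

$20,065.98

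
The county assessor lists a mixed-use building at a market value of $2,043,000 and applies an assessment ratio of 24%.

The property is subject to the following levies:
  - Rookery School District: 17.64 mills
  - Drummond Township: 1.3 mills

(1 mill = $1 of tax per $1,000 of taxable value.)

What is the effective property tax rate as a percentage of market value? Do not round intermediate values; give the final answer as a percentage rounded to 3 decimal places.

0.455%

Assessed value = $2,043,000 × 0.24 = $490,320
Rookery School District: $490,320 × 0.01764 = $8,649.2448
Drummond Township: $490,320 × 0.0013 = $637.416
Total tax = $9,286.6608
Effective rate = $9,286.6608 ÷ $2,043,000 = 0.455% of market value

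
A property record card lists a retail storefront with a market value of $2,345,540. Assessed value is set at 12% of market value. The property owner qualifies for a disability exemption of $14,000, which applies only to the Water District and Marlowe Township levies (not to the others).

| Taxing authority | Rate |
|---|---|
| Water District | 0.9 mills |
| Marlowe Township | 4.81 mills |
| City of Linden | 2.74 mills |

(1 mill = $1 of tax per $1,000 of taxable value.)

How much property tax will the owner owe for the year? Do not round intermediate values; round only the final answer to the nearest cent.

$2,298.44

Assessed value = $2,345,540 × 0.12 = $281,464.8
Water District: ($281,464.8 − $14,000) × 0.0009 = $267,464.8 × 0.0009 = $240.71832
Marlowe Township: ($281,464.8 − $14,000) × 0.00481 = $267,464.8 × 0.00481 = $1,286.505688
City of Linden: $281,464.8 × 0.00274 = $771.213552
Total = $2,298.43756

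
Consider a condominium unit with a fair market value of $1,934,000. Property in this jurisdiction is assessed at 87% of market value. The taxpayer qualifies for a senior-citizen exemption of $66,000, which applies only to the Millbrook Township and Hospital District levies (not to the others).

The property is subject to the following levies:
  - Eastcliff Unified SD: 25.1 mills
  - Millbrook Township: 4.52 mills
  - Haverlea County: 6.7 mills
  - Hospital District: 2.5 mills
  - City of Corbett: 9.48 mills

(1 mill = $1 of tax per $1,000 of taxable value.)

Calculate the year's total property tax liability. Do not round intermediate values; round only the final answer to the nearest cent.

$80,805.29

Assessed value = $1,934,000 × 0.87 = $1,682,580
Eastcliff Unified SD: $1,682,580 × 0.0251 = $42,232.758
Millbrook Township: ($1,682,580 − $66,000) × 0.00452 = $1,616,580 × 0.00452 = $7,306.9416
Haverlea County: $1,682,580 × 0.0067 = $11,273.286
Hospital District: ($1,682,580 − $66,000) × 0.0025 = $1,616,580 × 0.0025 = $4,041.45
City of Corbett: $1,682,580 × 0.00948 = $15,950.8584
Total = $80,805.294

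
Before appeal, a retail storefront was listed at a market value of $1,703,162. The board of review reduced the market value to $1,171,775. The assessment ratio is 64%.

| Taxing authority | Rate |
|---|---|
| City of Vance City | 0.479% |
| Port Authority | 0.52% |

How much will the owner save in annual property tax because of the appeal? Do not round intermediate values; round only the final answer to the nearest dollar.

$3,397

Old assessed value = $1,703,162 × 0.64 = $1,090,023.68
New assessed value = $1,171,775 × 0.64 = $749,936
Combined rate = 0.00479 + 0.0052 = 0.00999
Old tax = $1,090,023.68 × 0.00999 = $10,889.3365632
New tax = $749,936 × 0.00999 = $7,491.86064
Reduction = $10,889.3365632 − $7,491.86064 = $3,397.4759232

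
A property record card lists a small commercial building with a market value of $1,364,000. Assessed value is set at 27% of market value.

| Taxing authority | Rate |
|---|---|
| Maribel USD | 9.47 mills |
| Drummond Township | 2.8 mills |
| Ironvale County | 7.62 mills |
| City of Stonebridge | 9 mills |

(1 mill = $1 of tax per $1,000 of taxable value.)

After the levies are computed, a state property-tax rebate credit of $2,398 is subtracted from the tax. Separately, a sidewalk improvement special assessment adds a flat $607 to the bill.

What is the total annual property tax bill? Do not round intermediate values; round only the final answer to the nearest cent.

Assessed value = $1,364,000 × 0.27 = $368,280
Maribel USD: $368,280 × 0.00947 = $3,487.6116
Drummond Township: $368,280 × 0.0028 = $1,031.184
Ironvale County: $368,280 × 0.00762 = $2,806.2936
City of Stonebridge: $368,280 × 0.009 = $3,314.52
Levies subtotal = $10,639.6092
After credit = $10,639.6092 − $2,398 = $8,241.6092
Total = $8,241.6092 + $607 = $8,848.6092

$8,848.61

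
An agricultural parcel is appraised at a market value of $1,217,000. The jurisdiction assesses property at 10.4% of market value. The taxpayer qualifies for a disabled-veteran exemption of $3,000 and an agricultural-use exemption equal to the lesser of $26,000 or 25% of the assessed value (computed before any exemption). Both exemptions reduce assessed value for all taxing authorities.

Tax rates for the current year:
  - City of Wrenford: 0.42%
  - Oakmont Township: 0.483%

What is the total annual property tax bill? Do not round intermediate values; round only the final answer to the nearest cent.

Assessed value = $1,217,000 × 0.104 = $126,568
Agricultural-use exemption = min($26,000, 25% × $126,568) = min($26,000, $31,642) = $26,000 (dollar cap binds)
Taxable value = $126,568 − $3,000 − $26,000 = $97,568
City of Wrenford: $97,568 × 0.0042 = $409.7856
Oakmont Township: $97,568 × 0.00483 = $471.25344
Total = $881.03904

$881.04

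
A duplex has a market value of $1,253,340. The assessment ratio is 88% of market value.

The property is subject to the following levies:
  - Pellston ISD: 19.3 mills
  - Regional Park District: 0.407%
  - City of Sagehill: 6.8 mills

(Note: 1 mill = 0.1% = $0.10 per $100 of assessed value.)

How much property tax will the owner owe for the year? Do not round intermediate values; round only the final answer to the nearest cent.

$33,275.68

Assessed value = $1,253,340 × 0.88 = $1,102,939.2
Pellston ISD: $1,102,939.2 × 0.0193 = $21,286.72656
Regional Park District: $1,102,939.2 × 0.00407 = $4,488.962544
City of Sagehill: $1,102,939.2 × 0.0068 = $7,499.98656
Total = $33,275.675664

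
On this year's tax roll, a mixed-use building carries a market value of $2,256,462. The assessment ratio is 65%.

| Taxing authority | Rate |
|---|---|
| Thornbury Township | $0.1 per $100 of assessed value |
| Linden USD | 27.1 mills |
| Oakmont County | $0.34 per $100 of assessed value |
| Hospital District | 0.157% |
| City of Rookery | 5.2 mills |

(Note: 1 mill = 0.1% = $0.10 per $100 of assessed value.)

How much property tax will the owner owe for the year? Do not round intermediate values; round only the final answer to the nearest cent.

Assessed value = $2,256,462 × 0.65 = $1,466,700.3
Thornbury Township: $1,466,700.3 × 0.001 = $1,466.7003
Linden USD: $1,466,700.3 × 0.0271 = $39,747.57813
Oakmont County: $1,466,700.3 × 0.0034 = $4,986.78102
Hospital District: $1,466,700.3 × 0.00157 = $2,302.719471
City of Rookery: $1,466,700.3 × 0.0052 = $7,626.84156
Total = $56,130.620481

$56,130.62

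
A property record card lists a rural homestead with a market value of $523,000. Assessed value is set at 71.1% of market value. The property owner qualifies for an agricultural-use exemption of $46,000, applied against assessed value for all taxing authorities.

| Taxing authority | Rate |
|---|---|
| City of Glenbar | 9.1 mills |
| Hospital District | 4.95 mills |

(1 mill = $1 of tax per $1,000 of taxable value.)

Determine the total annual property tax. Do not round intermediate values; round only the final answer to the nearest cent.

Assessed value = $523,000 × 0.711 = $371,853
Taxable value = $371,853 − $46,000 = $325,853
City of Glenbar: $325,853 × 0.0091 = $2,965.2623
Hospital District: $325,853 × 0.00495 = $1,612.97235
Total = $2,965.2623 + $1,612.97235 = $4,578.23465

$4,578.23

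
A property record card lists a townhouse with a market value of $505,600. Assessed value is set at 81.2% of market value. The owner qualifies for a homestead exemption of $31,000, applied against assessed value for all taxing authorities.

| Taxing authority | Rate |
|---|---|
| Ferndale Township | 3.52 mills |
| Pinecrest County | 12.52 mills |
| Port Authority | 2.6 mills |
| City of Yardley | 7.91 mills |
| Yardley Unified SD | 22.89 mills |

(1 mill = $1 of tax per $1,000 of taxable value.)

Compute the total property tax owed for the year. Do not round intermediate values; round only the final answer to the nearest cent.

Assessed value = $505,600 × 0.812 = $410,547.2
Taxable value = $410,547.2 − $31,000 = $379,547.2
Ferndale Township: $379,547.2 × 0.00352 = $1,336.006144
Pinecrest County: $379,547.2 × 0.01252 = $4,751.930944
Port Authority: $379,547.2 × 0.0026 = $986.82272
City of Yardley: $379,547.2 × 0.00791 = $3,002.218352
Yardley Unified SD: $379,547.2 × 0.02289 = $8,687.835408
Total = $1,336.006144 + $4,751.930944 + $986.82272 + $3,002.218352 + $8,687.835408 = $18,764.813568

$18,764.81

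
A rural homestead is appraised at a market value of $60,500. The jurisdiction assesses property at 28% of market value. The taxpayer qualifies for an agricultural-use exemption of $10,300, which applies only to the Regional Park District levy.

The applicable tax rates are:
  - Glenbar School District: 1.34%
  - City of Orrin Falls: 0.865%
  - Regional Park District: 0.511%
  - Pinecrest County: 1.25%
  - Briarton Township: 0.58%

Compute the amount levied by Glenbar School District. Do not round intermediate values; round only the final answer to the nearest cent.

$227.00

Assessed value = $60,500 × 0.28 = $16,940
Glenbar School District taxable value = $16,940 (exemption does not apply)
Glenbar School District levy = $16,940 × 0.0134 = $226.996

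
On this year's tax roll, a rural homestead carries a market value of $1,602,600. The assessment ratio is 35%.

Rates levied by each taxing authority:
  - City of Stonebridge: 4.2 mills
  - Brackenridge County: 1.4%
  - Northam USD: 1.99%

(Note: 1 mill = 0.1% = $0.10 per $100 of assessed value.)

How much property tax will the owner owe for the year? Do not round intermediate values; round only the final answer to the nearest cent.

$21,370.67

Assessed value = $1,602,600 × 0.35 = $560,910
City of Stonebridge: $560,910 × 0.0042 = $2,355.822
Brackenridge County: $560,910 × 0.014 = $7,852.74
Northam USD: $560,910 × 0.0199 = $11,162.109
Total = $21,370.671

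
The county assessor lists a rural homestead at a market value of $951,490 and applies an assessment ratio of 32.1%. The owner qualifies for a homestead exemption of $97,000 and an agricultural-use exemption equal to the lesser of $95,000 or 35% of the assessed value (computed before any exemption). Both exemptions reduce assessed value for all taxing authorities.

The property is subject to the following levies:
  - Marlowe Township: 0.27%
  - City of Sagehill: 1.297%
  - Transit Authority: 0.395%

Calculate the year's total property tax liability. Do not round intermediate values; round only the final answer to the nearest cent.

Assessed value = $951,490 × 0.321 = $305,428.29
Agricultural-use exemption = min($95,000, 35% × $305,428.29) = min($95,000, $106,899.9015) = $95,000 (dollar cap binds)
Taxable value = $305,428.29 − $97,000 − $95,000 = $113,428.29
Marlowe Township: $113,428.29 × 0.0027 = $306.256383
City of Sagehill: $113,428.29 × 0.01297 = $1,471.1649213
Transit Authority: $113,428.29 × 0.00395 = $448.0417455
Total = $2,225.4630498

$2,225.46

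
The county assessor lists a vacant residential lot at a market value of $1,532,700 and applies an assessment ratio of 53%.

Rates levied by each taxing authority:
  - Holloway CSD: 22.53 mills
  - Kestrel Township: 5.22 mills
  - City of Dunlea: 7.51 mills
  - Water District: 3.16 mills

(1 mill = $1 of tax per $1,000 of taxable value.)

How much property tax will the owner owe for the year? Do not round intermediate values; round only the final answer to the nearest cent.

$31,209.76

Assessed value = $1,532,700 × 0.53 = $812,331
Holloway CSD: $812,331 × 0.02253 = $18,301.81743
Kestrel Township: $812,331 × 0.00522 = $4,240.36782
City of Dunlea: $812,331 × 0.00751 = $6,100.60581
Water District: $812,331 × 0.00316 = $2,566.96596
Total = $18,301.81743 + $4,240.36782 + $6,100.60581 + $2,566.96596 = $31,209.75702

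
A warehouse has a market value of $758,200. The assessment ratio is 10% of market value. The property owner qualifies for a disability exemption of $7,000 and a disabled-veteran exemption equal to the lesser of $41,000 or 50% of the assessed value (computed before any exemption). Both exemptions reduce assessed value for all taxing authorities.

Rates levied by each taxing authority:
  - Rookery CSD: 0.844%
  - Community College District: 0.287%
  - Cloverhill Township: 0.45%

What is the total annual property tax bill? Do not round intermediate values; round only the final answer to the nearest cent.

Assessed value = $758,200 × 0.1 = $75,820
Disabled-veteran exemption = min($41,000, 50% × $75,820) = min($41,000, $37,910) = $37,910 (percentage binds)
Taxable value = $75,820 − $7,000 − $37,910 = $30,910
Rookery CSD: $30,910 × 0.00844 = $260.8804
Community College District: $30,910 × 0.00287 = $88.7117
Cloverhill Township: $30,910 × 0.0045 = $139.095
Total = $488.6871

$488.69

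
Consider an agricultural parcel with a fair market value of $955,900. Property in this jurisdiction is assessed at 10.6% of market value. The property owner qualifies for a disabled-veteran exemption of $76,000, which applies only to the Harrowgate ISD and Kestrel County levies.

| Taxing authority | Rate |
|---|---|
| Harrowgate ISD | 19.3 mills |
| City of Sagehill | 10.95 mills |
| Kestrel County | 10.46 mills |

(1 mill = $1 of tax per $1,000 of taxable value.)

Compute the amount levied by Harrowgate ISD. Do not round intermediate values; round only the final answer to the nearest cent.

$488.78

Assessed value = $955,900 × 0.106 = $101,325.4
Harrowgate ISD taxable value = $101,325.4 − $76,000 = $25,325.4
Harrowgate ISD levy = $25,325.4 × 0.0193 = $488.78022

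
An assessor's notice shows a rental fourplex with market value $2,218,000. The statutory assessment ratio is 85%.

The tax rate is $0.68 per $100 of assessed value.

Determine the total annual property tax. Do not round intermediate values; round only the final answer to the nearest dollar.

Assessed value = $2,218,000 × 0.85 = $1,885,300
Tax = $1,885,300 × 0.0068 = $12,820.04

$12,820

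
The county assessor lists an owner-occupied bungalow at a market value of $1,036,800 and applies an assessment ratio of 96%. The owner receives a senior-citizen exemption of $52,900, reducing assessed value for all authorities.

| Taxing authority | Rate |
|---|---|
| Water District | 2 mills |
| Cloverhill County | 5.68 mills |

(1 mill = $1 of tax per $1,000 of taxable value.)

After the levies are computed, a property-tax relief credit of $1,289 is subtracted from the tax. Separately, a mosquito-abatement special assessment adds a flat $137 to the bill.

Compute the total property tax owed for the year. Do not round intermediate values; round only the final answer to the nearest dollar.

Assessed value = $1,036,800 × 0.96 = $995,328
Taxable value = $995,328 − $52,900 = $942,428
Water District: $942,428 × 0.002 = $1,884.856
Cloverhill County: $942,428 × 0.00568 = $5,352.99104
Levies subtotal = $7,237.84704
After credit = $7,237.84704 − $1,289 = $5,948.84704
Total = $5,948.84704 + $137 = $6,085.84704

$6,086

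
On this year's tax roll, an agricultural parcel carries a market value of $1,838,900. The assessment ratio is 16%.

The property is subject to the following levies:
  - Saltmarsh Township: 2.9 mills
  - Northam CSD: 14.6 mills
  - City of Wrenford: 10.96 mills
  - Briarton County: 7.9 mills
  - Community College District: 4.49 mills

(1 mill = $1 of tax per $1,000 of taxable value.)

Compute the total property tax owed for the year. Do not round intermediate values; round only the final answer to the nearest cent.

Assessed value = $1,838,900 × 0.16 = $294,224
Saltmarsh Township: $294,224 × 0.0029 = $853.2496
Northam CSD: $294,224 × 0.0146 = $4,295.6704
City of Wrenford: $294,224 × 0.01096 = $3,224.69504
Briarton County: $294,224 × 0.0079 = $2,324.3696
Community College District: $294,224 × 0.00449 = $1,321.06576
Total = $853.2496 + $4,295.6704 + $3,224.69504 + $2,324.3696 + $1,321.06576 = $12,019.0504

$12,019.05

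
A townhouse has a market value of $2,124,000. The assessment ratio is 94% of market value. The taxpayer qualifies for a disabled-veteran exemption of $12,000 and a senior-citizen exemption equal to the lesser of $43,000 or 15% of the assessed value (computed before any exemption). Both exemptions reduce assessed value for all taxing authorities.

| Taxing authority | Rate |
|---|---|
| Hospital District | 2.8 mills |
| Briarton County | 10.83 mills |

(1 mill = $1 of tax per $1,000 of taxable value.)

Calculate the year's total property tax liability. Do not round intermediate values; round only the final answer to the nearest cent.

Assessed value = $2,124,000 × 0.94 = $1,996,560
Senior-citizen exemption = min($43,000, 15% × $1,996,560) = min($43,000, $299,484) = $43,000 (dollar cap binds)
Taxable value = $1,996,560 − $12,000 − $43,000 = $1,941,560
Hospital District: $1,941,560 × 0.0028 = $5,436.368
Briarton County: $1,941,560 × 0.01083 = $21,027.0948
Total = $26,463.4628

$26,463.46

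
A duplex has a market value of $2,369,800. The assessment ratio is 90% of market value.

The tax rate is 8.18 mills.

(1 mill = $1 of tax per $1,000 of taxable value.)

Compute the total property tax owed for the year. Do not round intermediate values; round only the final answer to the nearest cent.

$17,446.47

Assessed value = $2,369,800 × 0.9 = $2,132,820
Tax = $2,132,820 × 0.00818 = $17,446.4676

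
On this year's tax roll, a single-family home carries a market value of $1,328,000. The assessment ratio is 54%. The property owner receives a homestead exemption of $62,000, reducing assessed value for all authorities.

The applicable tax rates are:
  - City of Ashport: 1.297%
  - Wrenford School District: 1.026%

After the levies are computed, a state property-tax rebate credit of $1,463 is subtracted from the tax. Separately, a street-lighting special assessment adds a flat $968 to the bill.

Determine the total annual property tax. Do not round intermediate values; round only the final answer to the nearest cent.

$14,723.44

Assessed value = $1,328,000 × 0.54 = $717,120
Taxable value = $717,120 − $62,000 = $655,120
City of Ashport: $655,120 × 0.01297 = $8,496.9064
Wrenford School District: $655,120 × 0.01026 = $6,721.5312
Levies subtotal = $15,218.4376
After credit = $15,218.4376 − $1,463 = $13,755.4376
Total = $13,755.4376 + $968 = $14,723.4376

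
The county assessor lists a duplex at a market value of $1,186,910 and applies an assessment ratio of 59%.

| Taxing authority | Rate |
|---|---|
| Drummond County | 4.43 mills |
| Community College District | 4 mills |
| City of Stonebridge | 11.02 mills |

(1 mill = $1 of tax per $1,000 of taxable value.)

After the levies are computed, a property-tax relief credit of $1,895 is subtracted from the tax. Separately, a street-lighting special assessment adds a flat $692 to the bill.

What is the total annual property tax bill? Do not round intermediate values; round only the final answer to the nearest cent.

$12,417.39

Assessed value = $1,186,910 × 0.59 = $700,276.9
Drummond County: $700,276.9 × 0.00443 = $3,102.226667
Community College District: $700,276.9 × 0.004 = $2,801.1076
City of Stonebridge: $700,276.9 × 0.01102 = $7,717.051438
Levies subtotal = $13,620.385705
After credit = $13,620.385705 − $1,895 = $11,725.385705
Total = $11,725.385705 + $692 = $12,417.385705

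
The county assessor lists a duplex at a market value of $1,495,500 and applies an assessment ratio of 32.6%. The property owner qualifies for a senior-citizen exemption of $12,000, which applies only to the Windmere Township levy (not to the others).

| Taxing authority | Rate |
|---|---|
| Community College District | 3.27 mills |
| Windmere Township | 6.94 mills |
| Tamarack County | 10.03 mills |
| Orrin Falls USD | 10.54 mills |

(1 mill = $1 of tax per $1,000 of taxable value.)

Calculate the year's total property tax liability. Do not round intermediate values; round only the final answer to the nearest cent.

$14,922.99

Assessed value = $1,495,500 × 0.326 = $487,533
Community College District: $487,533 × 0.00327 = $1,594.23291
Windmere Township: ($487,533 − $12,000) × 0.00694 = $475,533 × 0.00694 = $3,300.19902
Tamarack County: $487,533 × 0.01003 = $4,889.95599
Orrin Falls USD: $487,533 × 0.01054 = $5,138.59782
Total = $14,922.98574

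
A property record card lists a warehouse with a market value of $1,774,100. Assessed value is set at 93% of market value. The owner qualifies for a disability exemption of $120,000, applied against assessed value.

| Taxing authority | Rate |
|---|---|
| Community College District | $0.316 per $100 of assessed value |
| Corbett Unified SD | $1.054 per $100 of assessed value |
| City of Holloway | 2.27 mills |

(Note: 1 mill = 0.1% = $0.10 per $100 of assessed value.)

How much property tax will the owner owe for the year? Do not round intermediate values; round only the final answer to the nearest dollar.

Assessed value = $1,774,100 × 0.93 = $1,649,913
Taxable value = $1,649,913 − $120,000 = $1,529,913
Community College District: $1,529,913 × 0.00316 = $4,834.52508
Corbett Unified SD: $1,529,913 × 0.01054 = $16,125.28302
City of Holloway: $1,529,913 × 0.00227 = $3,472.90251
Total = $24,432.71061

$24,433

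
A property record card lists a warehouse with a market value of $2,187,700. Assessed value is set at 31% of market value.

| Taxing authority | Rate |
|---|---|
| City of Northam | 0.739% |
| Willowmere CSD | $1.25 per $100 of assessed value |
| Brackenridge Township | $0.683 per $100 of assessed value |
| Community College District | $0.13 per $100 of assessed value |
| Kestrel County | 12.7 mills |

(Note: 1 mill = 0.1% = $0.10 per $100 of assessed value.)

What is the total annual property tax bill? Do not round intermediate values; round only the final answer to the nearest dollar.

$27,616

Assessed value = $2,187,700 × 0.31 = $678,187
City of Northam: $678,187 × 0.00739 = $5,011.80193
Willowmere CSD: $678,187 × 0.0125 = $8,477.3375
Brackenridge Township: $678,187 × 0.00683 = $4,632.01721
Community College District: $678,187 × 0.0013 = $881.6431
Kestrel County: $678,187 × 0.0127 = $8,612.9749
Total = $27,615.77464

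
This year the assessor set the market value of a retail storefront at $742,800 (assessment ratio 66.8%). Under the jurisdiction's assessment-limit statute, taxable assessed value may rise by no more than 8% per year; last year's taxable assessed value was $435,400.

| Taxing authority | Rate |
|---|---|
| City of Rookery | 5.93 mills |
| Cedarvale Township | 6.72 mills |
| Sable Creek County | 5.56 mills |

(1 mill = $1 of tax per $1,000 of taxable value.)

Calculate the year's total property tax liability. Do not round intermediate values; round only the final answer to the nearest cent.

$8,562.92

Uncapped assessed value = $742,800 × 0.668 = $496,190.4
Cap limit = $435,400 × 1.08 = $470,232
Taxable assessed value = min($496,190.4, $470,232) = $470,232 (cap binds)
City of Rookery: $470,232 × 0.00593 = $2,788.47576
Cedarvale Township: $470,232 × 0.00672 = $3,159.95904
Sable Creek County: $470,232 × 0.00556 = $2,614.48992
Total = $8,562.92472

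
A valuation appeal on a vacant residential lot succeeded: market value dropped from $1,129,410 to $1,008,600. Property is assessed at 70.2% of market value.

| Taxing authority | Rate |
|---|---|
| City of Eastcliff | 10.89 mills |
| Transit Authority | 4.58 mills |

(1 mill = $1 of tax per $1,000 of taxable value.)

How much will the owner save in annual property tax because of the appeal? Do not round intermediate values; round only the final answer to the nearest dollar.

Old assessed value = $1,129,410 × 0.702 = $792,845.82
New assessed value = $1,008,600 × 0.702 = $708,037.2
Combined rate = 0.01089 + 0.00458 = 0.01547
Old tax = $792,845.82 × 0.01547 = $12,265.3248354
New tax = $708,037.2 × 0.01547 = $10,953.335484
Reduction = $12,265.3248354 − $10,953.335484 = $1,311.9893514

$1,312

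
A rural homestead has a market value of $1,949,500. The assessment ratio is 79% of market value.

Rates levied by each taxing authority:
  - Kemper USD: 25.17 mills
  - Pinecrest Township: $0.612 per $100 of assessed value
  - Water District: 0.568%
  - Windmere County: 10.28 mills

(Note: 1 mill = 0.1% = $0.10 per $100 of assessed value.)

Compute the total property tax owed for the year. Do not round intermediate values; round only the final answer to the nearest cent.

Assessed value = $1,949,500 × 0.79 = $1,540,105
Kemper USD: $1,540,105 × 0.02517 = $38,764.44285
Pinecrest Township: $1,540,105 × 0.00612 = $9,425.4426
Water District: $1,540,105 × 0.00568 = $8,747.7964
Windmere County: $1,540,105 × 0.01028 = $15,832.2794
Total = $72,769.96125

$72,769.96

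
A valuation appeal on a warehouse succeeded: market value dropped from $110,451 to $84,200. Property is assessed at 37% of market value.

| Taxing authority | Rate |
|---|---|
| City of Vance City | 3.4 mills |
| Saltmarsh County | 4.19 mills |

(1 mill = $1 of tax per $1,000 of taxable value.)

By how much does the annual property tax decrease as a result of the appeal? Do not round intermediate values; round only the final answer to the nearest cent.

Old assessed value = $110,451 × 0.37 = $40,866.87
New assessed value = $84,200 × 0.37 = $31,154
Combined rate = 0.0034 + 0.00419 = 0.00759
Old tax = $40,866.87 × 0.00759 = $310.1795433
New tax = $31,154 × 0.00759 = $236.45886
Reduction = $310.1795433 − $236.45886 = $73.7206833

$73.72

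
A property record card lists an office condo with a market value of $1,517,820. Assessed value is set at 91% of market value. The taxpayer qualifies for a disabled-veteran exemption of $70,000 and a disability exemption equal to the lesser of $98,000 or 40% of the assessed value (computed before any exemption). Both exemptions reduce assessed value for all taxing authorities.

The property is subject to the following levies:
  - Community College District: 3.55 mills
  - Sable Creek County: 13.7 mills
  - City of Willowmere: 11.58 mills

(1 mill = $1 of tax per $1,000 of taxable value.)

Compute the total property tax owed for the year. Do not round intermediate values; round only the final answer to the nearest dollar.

$34,977

Assessed value = $1,517,820 × 0.91 = $1,381,216.2
Disability exemption = min($98,000, 40% × $1,381,216.2) = min($98,000, $552,486.48) = $98,000 (dollar cap binds)
Taxable value = $1,381,216.2 − $70,000 − $98,000 = $1,213,216.2
Community College District: $1,213,216.2 × 0.00355 = $4,306.91751
Sable Creek County: $1,213,216.2 × 0.0137 = $16,621.06194
City of Willowmere: $1,213,216.2 × 0.01158 = $14,049.043596
Total = $34,977.023046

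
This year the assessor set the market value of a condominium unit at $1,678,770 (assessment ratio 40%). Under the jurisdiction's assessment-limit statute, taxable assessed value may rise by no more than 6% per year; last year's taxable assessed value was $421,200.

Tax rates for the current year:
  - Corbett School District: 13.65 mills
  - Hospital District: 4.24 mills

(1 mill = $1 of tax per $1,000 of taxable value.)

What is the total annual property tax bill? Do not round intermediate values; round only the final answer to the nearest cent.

$7,987.38

Uncapped assessed value = $1,678,770 × 0.4 = $671,508
Cap limit = $421,200 × 1.06 = $446,472
Taxable assessed value = min($671,508, $446,472) = $446,472 (cap binds)
Corbett School District: $446,472 × 0.01365 = $6,094.3428
Hospital District: $446,472 × 0.00424 = $1,893.04128
Total = $7,987.38408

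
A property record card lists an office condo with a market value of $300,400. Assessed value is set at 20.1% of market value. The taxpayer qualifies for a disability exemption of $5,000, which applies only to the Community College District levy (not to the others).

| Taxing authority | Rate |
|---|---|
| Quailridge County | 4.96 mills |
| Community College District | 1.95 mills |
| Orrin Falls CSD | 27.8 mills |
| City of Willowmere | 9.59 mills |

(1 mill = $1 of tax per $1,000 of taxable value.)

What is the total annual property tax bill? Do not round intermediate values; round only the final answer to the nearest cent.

$2,665.10

Assessed value = $300,400 × 0.201 = $60,380.4
Quailridge County: $60,380.4 × 0.00496 = $299.486784
Community College District: ($60,380.4 − $5,000) × 0.00195 = $55,380.4 × 0.00195 = $107.99178
Orrin Falls CSD: $60,380.4 × 0.0278 = $1,678.57512
City of Willowmere: $60,380.4 × 0.00959 = $579.048036
Total = $2,665.10172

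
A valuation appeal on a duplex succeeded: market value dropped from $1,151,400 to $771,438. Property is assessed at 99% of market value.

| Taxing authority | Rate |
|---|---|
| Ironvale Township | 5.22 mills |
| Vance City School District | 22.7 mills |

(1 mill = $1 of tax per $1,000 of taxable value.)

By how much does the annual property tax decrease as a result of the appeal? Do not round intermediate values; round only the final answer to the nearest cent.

Old assessed value = $1,151,400 × 0.99 = $1,139,886
New assessed value = $771,438 × 0.99 = $763,723.62
Combined rate = 0.00522 + 0.0227 = 0.02792
Old tax = $1,139,886 × 0.02792 = $31,825.61712
New tax = $763,723.62 × 0.02792 = $21,323.1634704
Reduction = $31,825.61712 − $21,323.1634704 = $10,502.4536496

$10,502.45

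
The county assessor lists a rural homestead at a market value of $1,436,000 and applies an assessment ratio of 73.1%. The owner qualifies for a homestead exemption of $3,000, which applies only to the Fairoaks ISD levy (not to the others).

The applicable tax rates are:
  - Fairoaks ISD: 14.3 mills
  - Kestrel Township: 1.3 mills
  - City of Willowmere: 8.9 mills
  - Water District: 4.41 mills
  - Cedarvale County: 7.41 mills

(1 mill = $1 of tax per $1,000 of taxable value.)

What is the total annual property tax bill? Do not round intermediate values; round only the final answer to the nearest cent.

$38,082.79

Assessed value = $1,436,000 × 0.731 = $1,049,716
Fairoaks ISD: ($1,049,716 − $3,000) × 0.0143 = $1,046,716 × 0.0143 = $14,968.0388
Kestrel Township: $1,049,716 × 0.0013 = $1,364.6308
City of Willowmere: $1,049,716 × 0.0089 = $9,342.4724
Water District: $1,049,716 × 0.00441 = $4,629.24756
Cedarvale County: $1,049,716 × 0.00741 = $7,778.39556
Total = $38,082.78512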